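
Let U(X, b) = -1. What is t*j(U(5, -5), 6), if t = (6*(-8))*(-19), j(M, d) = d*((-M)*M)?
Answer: -5472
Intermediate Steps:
j(M, d) = -d*M**2 (j(M, d) = d*(-M**2) = -d*M**2)
t = 912 (t = -48*(-19) = 912)
t*j(U(5, -5), 6) = 912*(-1*6*(-1)**2) = 912*(-1*6*1) = 912*(-6) = -5472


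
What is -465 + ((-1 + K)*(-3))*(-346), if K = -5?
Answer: -6693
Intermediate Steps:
-465 + ((-1 + K)*(-3))*(-346) = -465 + ((-1 - 5)*(-3))*(-346) = -465 - 6*(-3)*(-346) = -465 + 18*(-346) = -465 - 6228 = -6693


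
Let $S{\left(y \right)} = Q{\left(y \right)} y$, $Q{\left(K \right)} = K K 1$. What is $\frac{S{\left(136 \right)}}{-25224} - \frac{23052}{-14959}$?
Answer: $- \frac{4630905332}{47165727} \approx -98.184$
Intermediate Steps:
$Q{\left(K \right)} = K^{2}$ ($Q{\left(K \right)} = K^{2} \cdot 1 = K^{2}$)
$S{\left(y \right)} = y^{3}$ ($S{\left(y \right)} = y^{2} y = y^{3}$)
$\frac{S{\left(136 \right)}}{-25224} - \frac{23052}{-14959} = \frac{136^{3}}{-25224} - \frac{23052}{-14959} = 2515456 \left(- \frac{1}{25224}\right) - - \frac{23052}{14959} = - \frac{314432}{3153} + \frac{23052}{14959} = - \frac{4630905332}{47165727}$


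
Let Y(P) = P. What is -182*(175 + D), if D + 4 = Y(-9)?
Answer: -29484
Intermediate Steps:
D = -13 (D = -4 - 9 = -13)
-182*(175 + D) = -182*(175 - 13) = -182*162 = -29484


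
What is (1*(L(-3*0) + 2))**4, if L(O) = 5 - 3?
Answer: 256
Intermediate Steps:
L(O) = 2
(1*(L(-3*0) + 2))**4 = (1*(2 + 2))**4 = (1*4)**4 = 4**4 = 256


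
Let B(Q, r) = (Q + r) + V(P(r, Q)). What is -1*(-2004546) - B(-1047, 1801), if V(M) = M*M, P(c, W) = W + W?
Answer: -2381044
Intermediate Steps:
P(c, W) = 2*W
V(M) = M²
B(Q, r) = Q + r + 4*Q² (B(Q, r) = (Q + r) + (2*Q)² = (Q + r) + 4*Q² = Q + r + 4*Q²)
-1*(-2004546) - B(-1047, 1801) = -1*(-2004546) - (-1047 + 1801 + 4*(-1047)²) = 2004546 - (-1047 + 1801 + 4*1096209) = 2004546 - (-1047 + 1801 + 4384836) = 2004546 - 1*4385590 = 2004546 - 4385590 = -2381044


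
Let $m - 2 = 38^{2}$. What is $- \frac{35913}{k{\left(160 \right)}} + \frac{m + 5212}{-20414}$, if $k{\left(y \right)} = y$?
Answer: $- \frac{367096631}{1633120} \approx -224.78$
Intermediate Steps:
$m = 1446$ ($m = 2 + 38^{2} = 2 + 1444 = 1446$)
$- \frac{35913}{k{\left(160 \right)}} + \frac{m + 5212}{-20414} = - \frac{35913}{160} + \frac{1446 + 5212}{-20414} = \left(-35913\right) \frac{1}{160} + 6658 \left(- \frac{1}{20414}\right) = - \frac{35913}{160} - \frac{3329}{10207} = - \frac{367096631}{1633120}$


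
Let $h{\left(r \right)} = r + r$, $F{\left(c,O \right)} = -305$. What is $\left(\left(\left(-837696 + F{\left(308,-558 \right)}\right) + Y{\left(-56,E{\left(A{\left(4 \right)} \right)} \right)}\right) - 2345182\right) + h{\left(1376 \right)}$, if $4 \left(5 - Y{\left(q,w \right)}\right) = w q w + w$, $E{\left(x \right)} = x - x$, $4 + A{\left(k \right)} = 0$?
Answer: $-3180426$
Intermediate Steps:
$A{\left(k \right)} = -4$ ($A{\left(k \right)} = -4 + 0 = -4$)
$E{\left(x \right)} = 0$
$Y{\left(q,w \right)} = 5 - \frac{w}{4} - \frac{q w^{2}}{4}$ ($Y{\left(q,w \right)} = 5 - \frac{w q w + w}{4} = 5 - \frac{q w w + w}{4} = 5 - \frac{q w^{2} + w}{4} = 5 - \frac{w + q w^{2}}{4} = 5 - \left(\frac{w}{4} + \frac{q w^{2}}{4}\right) = 5 - \frac{w}{4} - \frac{q w^{2}}{4}$)
$h{\left(r \right)} = 2 r$
$\left(\left(\left(-837696 + F{\left(308,-558 \right)}\right) + Y{\left(-56,E{\left(A{\left(4 \right)} \right)} \right)}\right) - 2345182\right) + h{\left(1376 \right)} = \left(\left(\left(-837696 - 305\right) - \left(-5 - 14 \cdot 0^{2}\right)\right) - 2345182\right) + 2 \cdot 1376 = \left(\left(-838001 + \left(5 + 0 - \left(-14\right) 0\right)\right) - 2345182\right) + 2752 = \left(\left(-838001 + \left(5 + 0 + 0\right)\right) - 2345182\right) + 2752 = \left(\left(-838001 + 5\right) - 2345182\right) + 2752 = \left(-837996 - 2345182\right) + 2752 = -3183178 + 2752 = -3180426$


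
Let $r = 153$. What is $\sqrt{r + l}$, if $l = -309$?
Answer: $2 i \sqrt{39} \approx 12.49 i$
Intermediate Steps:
$\sqrt{r + l} = \sqrt{153 - 309} = \sqrt{-156} = 2 i \sqrt{39}$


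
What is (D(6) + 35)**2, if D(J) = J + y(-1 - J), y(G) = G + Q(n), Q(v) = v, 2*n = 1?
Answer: 4761/4 ≈ 1190.3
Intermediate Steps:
n = 1/2 (n = (1/2)*1 = 1/2 ≈ 0.50000)
y(G) = 1/2 + G (y(G) = G + 1/2 = 1/2 + G)
D(J) = -1/2 (D(J) = J + (1/2 + (-1 - J)) = J + (-1/2 - J) = -1/2)
(D(6) + 35)**2 = (-1/2 + 35)**2 = (69/2)**2 = 4761/4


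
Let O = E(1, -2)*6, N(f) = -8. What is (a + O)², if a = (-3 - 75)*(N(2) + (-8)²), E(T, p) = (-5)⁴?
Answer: 381924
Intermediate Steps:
E(T, p) = 625
a = -4368 (a = (-3 - 75)*(-8 + (-8)²) = -78*(-8 + 64) = -78*56 = -4368)
O = 3750 (O = 625*6 = 3750)
(a + O)² = (-4368 + 3750)² = (-618)² = 381924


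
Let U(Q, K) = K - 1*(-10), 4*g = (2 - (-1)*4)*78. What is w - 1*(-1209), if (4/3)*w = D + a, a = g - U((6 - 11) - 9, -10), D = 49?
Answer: 2667/2 ≈ 1333.5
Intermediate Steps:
g = 117 (g = ((2 - (-1)*4)*78)/4 = ((2 - 1*(-4))*78)/4 = ((2 + 4)*78)/4 = (6*78)/4 = (¼)*468 = 117)
U(Q, K) = 10 + K (U(Q, K) = K + 10 = 10 + K)
a = 117 (a = 117 - (10 - 10) = 117 - 1*0 = 117 + 0 = 117)
w = 249/2 (w = 3*(49 + 117)/4 = (¾)*166 = 249/2 ≈ 124.50)
w - 1*(-1209) = 249/2 - 1*(-1209) = 249/2 + 1209 = 2667/2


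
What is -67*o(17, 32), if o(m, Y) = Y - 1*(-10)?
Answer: -2814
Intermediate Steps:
o(m, Y) = 10 + Y (o(m, Y) = Y + 10 = 10 + Y)
-67*o(17, 32) = -67*(10 + 32) = -67*42 = -2814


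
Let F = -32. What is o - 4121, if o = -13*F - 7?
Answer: -3712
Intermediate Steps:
o = 409 (o = -13*(-32) - 7 = 416 - 7 = 409)
o - 4121 = 409 - 4121 = -3712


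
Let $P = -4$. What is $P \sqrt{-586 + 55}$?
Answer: $- 12 i \sqrt{59} \approx - 92.174 i$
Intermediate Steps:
$P \sqrt{-586 + 55} = - 4 \sqrt{-586 + 55} = - 4 \sqrt{-531} = - 4 \cdot 3 i \sqrt{59} = - 12 i \sqrt{59}$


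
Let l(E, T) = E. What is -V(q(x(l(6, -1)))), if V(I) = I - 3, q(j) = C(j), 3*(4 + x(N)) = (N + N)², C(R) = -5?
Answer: 8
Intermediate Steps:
x(N) = -4 + 4*N²/3 (x(N) = -4 + (N + N)²/3 = -4 + (2*N)²/3 = -4 + (4*N²)/3 = -4 + 4*N²/3)
q(j) = -5
V(I) = -3 + I
-V(q(x(l(6, -1)))) = -(-3 - 5) = -1*(-8) = 8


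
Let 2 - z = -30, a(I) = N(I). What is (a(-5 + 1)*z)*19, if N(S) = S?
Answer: -2432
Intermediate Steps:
a(I) = I
z = 32 (z = 2 - 1*(-30) = 2 + 30 = 32)
(a(-5 + 1)*z)*19 = ((-5 + 1)*32)*19 = -4*32*19 = -128*19 = -2432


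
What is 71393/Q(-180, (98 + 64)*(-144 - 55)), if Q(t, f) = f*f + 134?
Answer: 71393/1039288778 ≈ 6.8694e-5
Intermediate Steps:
Q(t, f) = 134 + f² (Q(t, f) = f² + 134 = 134 + f²)
71393/Q(-180, (98 + 64)*(-144 - 55)) = 71393/(134 + ((98 + 64)*(-144 - 55))²) = 71393/(134 + (162*(-199))²) = 71393/(134 + (-32238)²) = 71393/(134 + 1039288644) = 71393/1039288778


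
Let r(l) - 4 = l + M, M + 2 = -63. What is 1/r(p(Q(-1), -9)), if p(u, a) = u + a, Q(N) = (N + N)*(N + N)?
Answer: -1/66 ≈ -0.015152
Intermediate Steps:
Q(N) = 4*N² (Q(N) = (2*N)*(2*N) = 4*N²)
M = -65 (M = -2 - 63 = -65)
p(u, a) = a + u
r(l) = -61 + l (r(l) = 4 + (l - 65) = 4 + (-65 + l) = -61 + l)
1/r(p(Q(-1), -9)) = 1/(-61 + (-9 + 4*(-1)²)) = 1/(-61 + (-9 + 4*1)) = 1/(-61 + (-9 + 4)) = 1/(-61 - 5) = 1/(-66) = -1/66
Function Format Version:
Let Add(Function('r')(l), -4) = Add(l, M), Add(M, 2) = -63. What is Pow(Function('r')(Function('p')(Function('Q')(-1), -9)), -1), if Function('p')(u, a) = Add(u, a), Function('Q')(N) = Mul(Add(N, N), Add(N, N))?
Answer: Rational(-1, 66) ≈ -0.015152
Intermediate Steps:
Function('Q')(N) = Mul(4, Pow(N, 2)) (Function('Q')(N) = Mul(Mul(2, N), Mul(2, N)) = Mul(4, Pow(N, 2)))
M = -65 (M = Add(-2, -63) = -65)
Function('p')(u, a) = Add(a, u)
Function('r')(l) = Add(-61, l) (Function('r')(l) = Add(4, Add(l, -65)) = Add(4, Add(-65, l)) = Add(-61, l))
Pow(Function('r')(Function('p')(Function('Q')(-1), -9)), -1) = Pow(Add(-61, Add(-9, Mul(4, Pow(-1, 2)))), -1) = Pow(Add(-61, Add(-9, Mul(4, 1))), -1) = Pow(Add(-61, Add(-9, 4)), -1) = Pow(Add(-61, -5), -1) = Pow(-66, -1) = Rational(-1, 66)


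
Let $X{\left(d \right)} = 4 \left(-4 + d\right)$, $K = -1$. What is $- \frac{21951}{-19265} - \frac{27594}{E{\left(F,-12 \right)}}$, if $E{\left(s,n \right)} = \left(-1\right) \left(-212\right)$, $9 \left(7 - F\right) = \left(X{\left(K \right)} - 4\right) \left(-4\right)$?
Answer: $- \frac{263472399}{2042090} \approx -129.02$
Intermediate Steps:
$X{\left(d \right)} = -16 + 4 d$
$F = - \frac{11}{3}$ ($F = 7 - \frac{\left(\left(-16 + 4 \left(-1\right)\right) - 4\right) \left(-4\right)}{9} = 7 - \frac{\left(\left(-16 - 4\right) - 4\right) \left(-4\right)}{9} = 7 - \frac{\left(-20 - 4\right) \left(-4\right)}{9} = 7 - \frac{\left(-24\right) \left(-4\right)}{9} = 7 - \frac{32}{3} = - \frac{11}{3} \approx -3.6667$)
$E{\left(s,n \right)} = 212$
$- \frac{21951}{-19265} - \frac{27594}{E{\left(F,-12 \right)}} = - \frac{21951}{-19265} - \frac{27594}{212} = \left(-21951\right) \left(- \frac{1}{19265}\right) - \frac{13797}{106} = \frac{21951}{19265} - \frac{13797}{106} = - \frac{263472399}{2042090}$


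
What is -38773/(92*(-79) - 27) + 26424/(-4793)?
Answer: -6924091/34964935 ≈ -0.19803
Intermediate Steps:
-38773/(92*(-79) - 27) + 26424/(-4793) = -38773/(-7268 - 27) + 26424*(-1/4793) = -38773/(-7295) - 26424/4793 = -38773*(-1/7295) - 26424/4793 = 38773/7295 - 26424/4793 = -6924091/34964935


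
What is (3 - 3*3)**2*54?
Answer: 1944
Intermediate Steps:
(3 - 3*3)**2*54 = (3 - 9)**2*54 = (-6)**2*54 = 36*54 = 1944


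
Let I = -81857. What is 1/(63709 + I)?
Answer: -1/18148 ≈ -5.5103e-5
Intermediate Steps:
1/(63709 + I) = 1/(63709 - 81857) = 1/(-18148) = -1/18148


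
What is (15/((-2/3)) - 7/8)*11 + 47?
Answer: -1681/8 ≈ -210.13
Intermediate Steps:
(15/((-2/3)) - 7/8)*11 + 47 = (15/((-2*⅓)) - 7*⅛)*11 + 47 = (15/(-⅔) - 7/8)*11 + 47 = (15*(-3/2) - 7/8)*11 + 47 = (-45/2 - 7/8)*11 + 47 = -187/8*11 + 47 = -2057/8 + 47 = -1681/8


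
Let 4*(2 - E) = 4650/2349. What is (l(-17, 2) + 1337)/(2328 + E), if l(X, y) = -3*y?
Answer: 2084346/3648005 ≈ 0.57137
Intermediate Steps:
E = 2357/1566 (E = 2 - 2325/(2*2349) = 2 - ¼*1550/783 = 2 - 775/1566 = 2357/1566 ≈ 1.5051)
(l(-17, 2) + 1337)/(2328 + E) = (-3*2 + 1337)/(2328 + 2357/1566) = (-6 + 1337)/(3648005/1566) = 1331*(1566/3648005) = 2084346/3648005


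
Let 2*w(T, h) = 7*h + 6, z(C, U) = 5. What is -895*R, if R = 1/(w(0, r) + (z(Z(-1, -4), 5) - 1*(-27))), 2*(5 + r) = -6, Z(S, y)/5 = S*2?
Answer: -895/7 ≈ -127.86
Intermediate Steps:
Z(S, y) = 10*S (Z(S, y) = 5*(S*2) = 5*(2*S) = 10*S)
r = -8 (r = -5 + (½)*(-6) = -5 - 3 = -8)
w(T, h) = 3 + 7*h/2 (w(T, h) = (7*h + 6)/2 = (6 + 7*h)/2 = 3 + 7*h/2)
R = ⅐ (R = 1/((3 + (7/2)*(-8)) + (5 - 1*(-27))) = 1/((3 - 28) + (5 + 27)) = 1/(-25 + 32) = 1/7 = ⅐ ≈ 0.14286)
-895*R = -895*⅐ = -895/7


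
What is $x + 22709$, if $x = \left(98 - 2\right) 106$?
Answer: $32885$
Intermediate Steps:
$x = 10176$ ($x = 96 \cdot 106 = 10176$)
$x + 22709 = 10176 + 22709 = 32885$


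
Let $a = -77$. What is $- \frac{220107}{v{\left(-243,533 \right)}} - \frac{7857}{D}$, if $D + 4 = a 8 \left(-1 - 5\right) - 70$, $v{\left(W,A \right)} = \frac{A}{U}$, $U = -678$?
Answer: $\frac{540516093831}{1930526} \approx 2.7998 \cdot 10^{5}$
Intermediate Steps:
$v{\left(W,A \right)} = - \frac{A}{678}$ ($v{\left(W,A \right)} = \frac{A}{-678} = A \left(- \frac{1}{678}\right) = - \frac{A}{678}$)
$D = 3622$ ($D = -4 - \left(70 + 77 \cdot 8 \left(-1 - 5\right)\right) = -4 - \left(70 + 77 \cdot 8 \left(-6\right)\right) = -4 - -3626 = -4 + \left(3696 - 70\right) = -4 + 3626 = 3622$)
$- \frac{220107}{v{\left(-243,533 \right)}} - \frac{7857}{D} = - \frac{220107}{\left(- \frac{1}{678}\right) 533} - \frac{7857}{3622} = - \frac{220107}{- \frac{533}{678}} - \frac{7857}{3622} = \left(-220107\right) \left(- \frac{678}{533}\right) - \frac{7857}{3622} = \frac{149232546}{533} - \frac{7857}{3622} = \frac{540516093831}{1930526}$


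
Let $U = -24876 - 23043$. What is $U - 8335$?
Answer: $-56254$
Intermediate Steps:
$U = -47919$ ($U = -24876 - 23043 = -47919$)
$U - 8335 = -47919 - 8335 = -56254$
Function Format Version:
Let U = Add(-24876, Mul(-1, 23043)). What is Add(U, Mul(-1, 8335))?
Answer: -56254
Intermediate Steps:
U = -47919 (U = Add(-24876, -23043) = -47919)
Add(U, Mul(-1, 8335)) = Add(-47919, Mul(-1, 8335)) = Add(-47919, -8335) = -56254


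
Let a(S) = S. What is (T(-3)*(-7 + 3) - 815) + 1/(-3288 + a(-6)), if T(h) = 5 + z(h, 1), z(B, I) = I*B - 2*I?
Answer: -2684611/3294 ≈ -815.00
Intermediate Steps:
z(B, I) = -2*I + B*I (z(B, I) = B*I - 2*I = -2*I + B*I)
T(h) = 3 + h (T(h) = 5 + 1*(-2 + h) = 5 + (-2 + h) = 3 + h)
(T(-3)*(-7 + 3) - 815) + 1/(-3288 + a(-6)) = ((3 - 3)*(-7 + 3) - 815) + 1/(-3288 - 6) = (0*(-4) - 815) + 1/(-3294) = (0 - 815) - 1/3294 = -815 - 1/3294 = -2684611/3294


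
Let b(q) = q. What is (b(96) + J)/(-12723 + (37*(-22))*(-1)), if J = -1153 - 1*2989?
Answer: 4046/11909 ≈ 0.33974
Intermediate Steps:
J = -4142 (J = -1153 - 2989 = -4142)
(b(96) + J)/(-12723 + (37*(-22))*(-1)) = (96 - 4142)/(-12723 + (37*(-22))*(-1)) = -4046/(-12723 - 814*(-1)) = -4046/(-12723 + 814) = -4046/(-11909) = -4046*(-1/11909) = 4046/11909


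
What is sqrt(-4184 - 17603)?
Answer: I*sqrt(21787) ≈ 147.6*I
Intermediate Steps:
sqrt(-4184 - 17603) = sqrt(-21787) = I*sqrt(21787)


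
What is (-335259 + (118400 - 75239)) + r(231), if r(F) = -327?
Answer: -292425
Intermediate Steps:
(-335259 + (118400 - 75239)) + r(231) = (-335259 + (118400 - 75239)) - 327 = (-335259 + 43161) - 327 = -292098 - 327 = -292425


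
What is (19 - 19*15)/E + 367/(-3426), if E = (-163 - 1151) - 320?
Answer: 8201/147318 ≈ 0.055669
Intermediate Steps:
E = -1634 (E = -1314 - 320 = -1634)
(19 - 19*15)/E + 367/(-3426) = (19 - 19*15)/(-1634) + 367/(-3426) = (19 - 285)*(-1/1634) + 367*(-1/3426) = -266*(-1/1634) - 367/3426 = 7/43 - 367/3426 = 8201/147318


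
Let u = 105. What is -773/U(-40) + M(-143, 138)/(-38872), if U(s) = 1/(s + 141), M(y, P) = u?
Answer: -3034853761/38872 ≈ -78073.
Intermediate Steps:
M(y, P) = 105
U(s) = 1/(141 + s)
-773/U(-40) + M(-143, 138)/(-38872) = -773/(1/(141 - 40)) + 105/(-38872) = -773/(1/101) + 105*(-1/38872) = -773/1/101 - 105/38872 = -773*101 - 105/38872 = -78073 - 105/38872 = -3034853761/38872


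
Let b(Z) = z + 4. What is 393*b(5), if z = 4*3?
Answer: 6288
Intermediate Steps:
z = 12
b(Z) = 16 (b(Z) = 12 + 4 = 16)
393*b(5) = 393*16 = 6288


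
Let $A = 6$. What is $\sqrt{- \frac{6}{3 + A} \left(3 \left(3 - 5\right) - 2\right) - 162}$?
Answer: $\frac{i \sqrt{1410}}{3} \approx 12.517 i$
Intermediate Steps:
$\sqrt{- \frac{6}{3 + A} \left(3 \left(3 - 5\right) - 2\right) - 162} = \sqrt{- \frac{6}{3 + 6} \left(3 \left(3 - 5\right) - 2\right) - 162} = \sqrt{- \frac{6}{9} \left(3 \left(3 - 5\right) - 2\right) - 162} = \sqrt{\left(-6\right) \frac{1}{9} \left(3 \left(-2\right) - 2\right) - 162} = \sqrt{- \frac{2 \left(-6 - 2\right)}{3} - 162} = \sqrt{\left(- \frac{2}{3}\right) \left(-8\right) - 162} = \sqrt{\frac{16}{3} - 162} = \sqrt{- \frac{470}{3}} = \frac{i \sqrt{1410}}{3}$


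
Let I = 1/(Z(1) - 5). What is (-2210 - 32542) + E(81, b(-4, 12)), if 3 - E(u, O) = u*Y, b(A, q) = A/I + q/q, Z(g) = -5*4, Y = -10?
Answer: -33939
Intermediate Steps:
Z(g) = -20
I = -1/25 (I = 1/(-20 - 5) = 1/(-25) = -1/25 ≈ -0.040000)
b(A, q) = 1 - 25*A (b(A, q) = A/(-1/25) + q/q = A*(-25) + 1 = -25*A + 1 = 1 - 25*A)
E(u, O) = 3 + 10*u (E(u, O) = 3 - u*(-10) = 3 - (-10)*u = 3 + 10*u)
(-2210 - 32542) + E(81, b(-4, 12)) = (-2210 - 32542) + (3 + 10*81) = -34752 + (3 + 810) = -34752 + 813 = -33939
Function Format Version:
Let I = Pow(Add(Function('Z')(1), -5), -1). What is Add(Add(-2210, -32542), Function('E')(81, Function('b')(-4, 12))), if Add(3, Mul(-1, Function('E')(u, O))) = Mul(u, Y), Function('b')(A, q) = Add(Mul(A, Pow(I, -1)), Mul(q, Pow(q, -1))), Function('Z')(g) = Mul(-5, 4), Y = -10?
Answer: -33939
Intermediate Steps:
Function('Z')(g) = -20
I = Rational(-1, 25) (I = Pow(Add(-20, -5), -1) = Pow(-25, -1) = Rational(-1, 25) ≈ -0.040000)
Function('b')(A, q) = Add(1, Mul(-25, A)) (Function('b')(A, q) = Add(Mul(A, Pow(Rational(-1, 25), -1)), Mul(q, Pow(q, -1))) = Add(Mul(A, -25), 1) = Add(Mul(-25, A), 1) = Add(1, Mul(-25, A)))
Function('E')(u, O) = Add(3, Mul(10, u)) (Function('E')(u, O) = Add(3, Mul(-1, Mul(u, -10))) = Add(3, Mul(-1, Mul(-10, u))) = Add(3, Mul(10, u)))
Add(Add(-2210, -32542), Function('E')(81, Function('b')(-4, 12))) = Add(Add(-2210, -32542), Add(3, Mul(10, 81))) = Add(-34752, Add(3, 810)) = Add(-34752, 813) = -33939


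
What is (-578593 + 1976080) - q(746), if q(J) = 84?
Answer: 1397403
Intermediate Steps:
(-578593 + 1976080) - q(746) = (-578593 + 1976080) - 1*84 = 1397487 - 84 = 1397403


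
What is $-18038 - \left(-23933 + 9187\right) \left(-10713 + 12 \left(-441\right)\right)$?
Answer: $-236027768$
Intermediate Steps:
$-18038 - \left(-23933 + 9187\right) \left(-10713 + 12 \left(-441\right)\right) = -18038 - - 14746 \left(-10713 - 5292\right) = -18038 - \left(-14746\right) \left(-16005\right) = -18038 - 236009730 = -236027768$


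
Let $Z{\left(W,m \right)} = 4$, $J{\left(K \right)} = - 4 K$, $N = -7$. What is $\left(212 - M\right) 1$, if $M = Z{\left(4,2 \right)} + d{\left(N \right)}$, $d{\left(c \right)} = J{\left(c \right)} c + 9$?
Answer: $395$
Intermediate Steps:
$d{\left(c \right)} = 9 - 4 c^{2}$ ($d{\left(c \right)} = - 4 c c + 9 = - 4 c^{2} + 9 = 9 - 4 c^{2}$)
$M = -183$ ($M = 4 + \left(9 - 4 \left(-7\right)^{2}\right) = 4 + \left(9 - 196\right) = 4 - 187 = -183$)
$\left(212 - M\right) 1 = \left(212 - -183\right) 1 = \left(212 + 183\right) 1 = 395 \cdot 1 = 395$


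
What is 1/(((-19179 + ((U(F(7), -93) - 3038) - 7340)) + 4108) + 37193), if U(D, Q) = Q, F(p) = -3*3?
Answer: 1/11651 ≈ 8.5830e-5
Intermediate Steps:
F(p) = -9
1/(((-19179 + ((U(F(7), -93) - 3038) - 7340)) + 4108) + 37193) = 1/(((-19179 + ((-93 - 3038) - 7340)) + 4108) + 37193) = 1/(((-19179 + (-3131 - 7340)) + 4108) + 37193) = 1/(((-19179 - 10471) + 4108) + 37193) = 1/((-29650 + 4108) + 37193) = 1/(-25542 + 37193) = 1/11651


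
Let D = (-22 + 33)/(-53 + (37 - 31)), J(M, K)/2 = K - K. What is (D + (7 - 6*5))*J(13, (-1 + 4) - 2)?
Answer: 0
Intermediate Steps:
J(M, K) = 0 (J(M, K) = 2*(K - K) = 2*0 = 0)
D = -11/47 (D = 11/(-53 + 6) = 11/(-47) = 11*(-1/47) = -11/47 ≈ -0.23404)
(D + (7 - 6*5))*J(13, (-1 + 4) - 2) = (-11/47 + (7 - 6*5))*0 = (-11/47 + (7 - 30))*0 = (-11/47 - 23)*0 = -1092/47*0 = 0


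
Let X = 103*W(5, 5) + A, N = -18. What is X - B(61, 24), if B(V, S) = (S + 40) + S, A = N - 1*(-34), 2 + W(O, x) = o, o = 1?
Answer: -175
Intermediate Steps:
W(O, x) = -1 (W(O, x) = -2 + 1 = -1)
A = 16 (A = -18 - 1*(-34) = -18 + 34 = 16)
B(V, S) = 40 + 2*S (B(V, S) = (40 + S) + S = 40 + 2*S)
X = -87 (X = 103*(-1) + 16 = -103 + 16 = -87)
X - B(61, 24) = -87 - (40 + 2*24) = -87 - (40 + 48) = -87 - 1*88 = -87 - 88 = -175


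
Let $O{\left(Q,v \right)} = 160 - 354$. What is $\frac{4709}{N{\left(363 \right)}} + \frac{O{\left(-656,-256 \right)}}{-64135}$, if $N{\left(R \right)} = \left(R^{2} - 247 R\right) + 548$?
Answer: $\frac{310286979}{2735742560} \approx 0.11342$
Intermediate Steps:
$O{\left(Q,v \right)} = -194$
$N{\left(R \right)} = 548 + R^{2} - 247 R$
$\frac{4709}{N{\left(363 \right)}} + \frac{O{\left(-656,-256 \right)}}{-64135} = \frac{4709}{548 + 363^{2} - 89661} - \frac{194}{-64135} = \frac{4709}{548 + 131769 - 89661} - - \frac{194}{64135} = \frac{4709}{42656} + \frac{194}{64135} = \frac{310286979}{2735742560}$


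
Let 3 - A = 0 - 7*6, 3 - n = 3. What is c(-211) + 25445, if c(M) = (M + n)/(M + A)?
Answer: 4224081/166 ≈ 25446.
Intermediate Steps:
n = 0 (n = 3 - 1*3 = 3 - 3 = 0)
A = 45 (A = 3 - (0 - 7*6) = 3 - (0 - 42) = 3 - 1*(-42) = 3 + 42 = 45)
c(M) = M/(45 + M) (c(M) = (M + 0)/(M + 45) = M/(45 + M))
c(-211) + 25445 = -211/(45 - 211) + 25445 = -211/(-166) + 25445 = -211*(-1/166) + 25445 = 211/166 + 25445 = 4224081/166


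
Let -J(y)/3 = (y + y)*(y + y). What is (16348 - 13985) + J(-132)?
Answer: -206725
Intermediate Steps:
J(y) = -12*y² (J(y) = -3*(y + y)*(y + y) = -3*2*y*2*y = -12*y²)
(16348 - 13985) + J(-132) = (16348 - 13985) - 12*(-132)² = 2363 - 12*17424 = 2363 - 209088 = -206725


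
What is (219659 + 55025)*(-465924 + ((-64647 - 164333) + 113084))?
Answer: -159816644880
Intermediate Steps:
(219659 + 55025)*(-465924 + ((-64647 - 164333) + 113084)) = 274684*(-465924 + (-228980 + 113084)) = 274684*(-465924 - 115896) = 274684*(-581820) = -159816644880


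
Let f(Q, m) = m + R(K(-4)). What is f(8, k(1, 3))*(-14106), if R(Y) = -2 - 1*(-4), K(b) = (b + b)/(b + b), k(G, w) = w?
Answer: -70530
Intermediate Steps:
K(b) = 1 (K(b) = (2*b)/((2*b)) = (2*b)*(1/(2*b)) = 1)
R(Y) = 2 (R(Y) = -2 + 4 = 2)
f(Q, m) = 2 + m (f(Q, m) = m + 2 = 2 + m)
f(8, k(1, 3))*(-14106) = (2 + 3)*(-14106) = 5*(-14106) = -70530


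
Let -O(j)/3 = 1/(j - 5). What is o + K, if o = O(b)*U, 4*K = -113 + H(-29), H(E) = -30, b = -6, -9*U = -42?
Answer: -1517/44 ≈ -34.477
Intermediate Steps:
U = 14/3 (U = -⅑*(-42) = 14/3 ≈ 4.6667)
O(j) = -3/(-5 + j) (O(j) = -3/(j - 5) = -3/(-5 + j))
K = -143/4 (K = (-113 - 30)/4 = (¼)*(-143) = -143/4 ≈ -35.750)
o = 14/11 (o = -3/(-5 - 6)*(14/3) = -3/(-11)*(14/3) = -3*(-1/11)*(14/3) = (3/11)*(14/3) = 14/11 ≈ 1.2727)
o + K = 14/11 - 143/4 = -1517/44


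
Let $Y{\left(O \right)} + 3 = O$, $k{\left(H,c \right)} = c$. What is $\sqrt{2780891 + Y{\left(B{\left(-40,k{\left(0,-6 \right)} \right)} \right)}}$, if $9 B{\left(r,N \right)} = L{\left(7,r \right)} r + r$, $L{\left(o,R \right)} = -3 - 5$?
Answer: $\frac{4 \sqrt{1564267}}{3} \approx 1667.6$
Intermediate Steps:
$L{\left(o,R \right)} = -8$ ($L{\left(o,R \right)} = -3 - 5 = -8$)
$B{\left(r,N \right)} = - \frac{7 r}{9}$ ($B{\left(r,N \right)} = \frac{- 8 r + r}{9} = \frac{\left(-7\right) r}{9} = - \frac{7 r}{9}$)
$Y{\left(O \right)} = -3 + O$
$\sqrt{2780891 + Y{\left(B{\left(-40,k{\left(0,-6 \right)} \right)} \right)}} = \sqrt{2780891 - - \frac{253}{9}} = \sqrt{2780891 + \left(-3 + \frac{280}{9}\right)} = \sqrt{2780891 + \frac{253}{9}} = \sqrt{\frac{25028272}{9}} = \frac{4 \sqrt{1564267}}{3}$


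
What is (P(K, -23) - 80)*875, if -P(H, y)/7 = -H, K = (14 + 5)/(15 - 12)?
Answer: -93625/3 ≈ -31208.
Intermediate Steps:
K = 19/3 ≈ 6.3333
P(H, y) = 7*H (P(H, y) = -(-7)*H = 7*H)
(P(K, -23) - 80)*875 = (7*(19/3) - 80)*875 = (133/3 - 80)*875 = -107/3*875 = -93625/3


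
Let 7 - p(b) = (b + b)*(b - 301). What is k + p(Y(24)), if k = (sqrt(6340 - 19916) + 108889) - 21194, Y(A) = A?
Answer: 100998 + 2*I*sqrt(3394) ≈ 1.01e+5 + 116.52*I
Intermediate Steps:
p(b) = 7 - 2*b*(-301 + b) (p(b) = 7 - (b + b)*(b - 301) = 7 - 2*b*(-301 + b))
k = 87695 + 2*I*sqrt(3394) (k = (sqrt(-13576) + 108889) - 21194 = (2*I*sqrt(3394) + 108889) - 21194 = (108889 + 2*I*sqrt(3394)) - 21194 = 87695 + 2*I*sqrt(3394) ≈ 87695.0 + 116.52*I)
k + p(Y(24)) = (87695 + 2*I*sqrt(3394)) + (7 - 2*24**2 + 602*24) = (87695 + 2*I*sqrt(3394)) + (7 - 2*576 + 14448) = (87695 + 2*I*sqrt(3394)) + (7 - 1152 + 14448) = (87695 + 2*I*sqrt(3394)) + 13303 = 100998 + 2*I*sqrt(3394)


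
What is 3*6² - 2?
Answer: 106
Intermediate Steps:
3*6² - 2 = 3*36 - 2 = 108 - 2 = 106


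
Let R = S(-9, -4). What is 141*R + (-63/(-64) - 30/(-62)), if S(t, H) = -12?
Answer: -3354015/1984 ≈ -1690.5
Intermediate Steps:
R = -12
141*R + (-63/(-64) - 30/(-62)) = 141*(-12) + (-63/(-64) - 30/(-62)) = -1692 + (-63*(-1/64) - 30*(-1/62)) = -1692 + (63/64 + 15/31) = -1692 + 2913/1984 = -3354015/1984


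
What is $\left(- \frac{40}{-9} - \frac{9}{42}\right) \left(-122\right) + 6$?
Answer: $- \frac{32135}{63} \approx -510.08$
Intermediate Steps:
$\left(- \frac{40}{-9} - \frac{9}{42}\right) \left(-122\right) + 6 = \left(\left(-40\right) \left(- \frac{1}{9}\right) - \frac{3}{14}\right) \left(-122\right) + 6 = \left(\frac{40}{9} - \frac{3}{14}\right) \left(-122\right) + 6 = \frac{533}{126} \left(-122\right) + 6 = - \frac{32513}{63} + 6 = - \frac{32135}{63}$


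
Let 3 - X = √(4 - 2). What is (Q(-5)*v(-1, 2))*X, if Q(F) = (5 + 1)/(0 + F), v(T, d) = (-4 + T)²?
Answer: -90 + 30*√2 ≈ -47.574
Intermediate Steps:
Q(F) = 6/F
X = 3 - √2 (X = 3 - √(4 - 2) = 3 - √2 ≈ 1.5858)
(Q(-5)*v(-1, 2))*X = ((6/(-5))*(-4 - 1)²)*(3 - √2) = ((6*(-⅕))*(-5)²)*(3 - √2) = (-6/5*25)*(3 - √2) = -30*(3 - √2) = -90 + 30*√2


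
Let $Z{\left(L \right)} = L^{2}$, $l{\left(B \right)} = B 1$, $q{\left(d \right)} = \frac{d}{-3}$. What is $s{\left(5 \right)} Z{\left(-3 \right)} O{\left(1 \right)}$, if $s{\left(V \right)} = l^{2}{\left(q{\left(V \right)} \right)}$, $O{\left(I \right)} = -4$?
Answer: $-100$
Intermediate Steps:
$q{\left(d \right)} = - \frac{d}{3}$ ($q{\left(d \right)} = d \left(- \frac{1}{3}\right) = - \frac{d}{3}$)
$l{\left(B \right)} = B$
$s{\left(V \right)} = \frac{V^{2}}{9}$ ($s{\left(V \right)} = \left(- \frac{V}{3}\right)^{2} = \frac{V^{2}}{9}$)
$s{\left(5 \right)} Z{\left(-3 \right)} O{\left(1 \right)} = \frac{5^{2}}{9} \left(-3\right)^{2} \left(-4\right) = \frac{1}{9} \cdot 25 \cdot 9 \left(-4\right) = \frac{25}{9} \cdot 9 \left(-4\right) = 25 \left(-4\right) = -100$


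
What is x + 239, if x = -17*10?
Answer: 69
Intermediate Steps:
x = -170
x + 239 = -170 + 239 = 69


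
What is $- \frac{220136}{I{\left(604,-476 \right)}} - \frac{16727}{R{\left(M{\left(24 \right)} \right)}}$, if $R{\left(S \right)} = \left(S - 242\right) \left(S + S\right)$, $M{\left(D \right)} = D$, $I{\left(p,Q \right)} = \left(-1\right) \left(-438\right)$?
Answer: $- \frac{127565371}{254624} \approx -501.0$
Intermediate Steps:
$I{\left(p,Q \right)} = 438$
$R{\left(S \right)} = 2 S \left(-242 + S\right)$ ($R{\left(S \right)} = \left(-242 + S\right) 2 S = 2 S \left(-242 + S\right)$)
$- \frac{220136}{I{\left(604,-476 \right)}} - \frac{16727}{R{\left(M{\left(24 \right)} \right)}} = - \frac{220136}{438} - \frac{16727}{2 \cdot 24 \left(-242 + 24\right)} = \left(-220136\right) \frac{1}{438} - \frac{16727}{2 \cdot 24 \left(-218\right)} = - \frac{110068}{219} - \frac{16727}{-10464} = - \frac{110068}{219} - - \frac{16727}{10464} = - \frac{110068}{219} + \frac{16727}{10464} = - \frac{127565371}{254624}$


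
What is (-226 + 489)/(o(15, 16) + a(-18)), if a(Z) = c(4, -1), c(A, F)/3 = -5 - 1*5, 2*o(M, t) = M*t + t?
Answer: 263/98 ≈ 2.6837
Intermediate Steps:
o(M, t) = t/2 + M*t/2 (o(M, t) = (M*t + t)/2 = (t + M*t)/2 = t/2 + M*t/2)
c(A, F) = -30 (c(A, F) = 3*(-5 - 1*5) = 3*(-5 - 5) = 3*(-10) = -30)
a(Z) = -30
(-226 + 489)/(o(15, 16) + a(-18)) = (-226 + 489)/((1/2)*16*(1 + 15) - 30) = 263/((1/2)*16*16 - 30) = 263/(128 - 30) = 263/98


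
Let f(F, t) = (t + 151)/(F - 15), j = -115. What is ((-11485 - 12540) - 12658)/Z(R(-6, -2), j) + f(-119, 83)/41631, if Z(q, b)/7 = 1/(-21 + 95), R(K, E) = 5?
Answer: -2523869855651/6508313 ≈ -3.8779e+5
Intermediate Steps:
Z(q, b) = 7/74 (Z(q, b) = 7/(-21 + 95) = 7/74)
f(F, t) = (151 + t)/(-15 + F)
((-11485 - 12540) - 12658)/Z(R(-6, -2), j) + f(-119, 83)/41631 = ((-11485 - 12540) - 12658)/(7/74) + ((151 + 83)/(-15 - 119))/41631 = (-24025 - 12658)*(74/7) + (234/(-134))*(1/41631) = -36683*74/7 - 1/134*234*(1/41631) = -2714542/7 - 117/67*1/41631 = -2714542/7 - 39/929759 = -2523869855651/6508313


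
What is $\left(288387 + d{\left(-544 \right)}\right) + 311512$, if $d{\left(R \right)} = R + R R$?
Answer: $895291$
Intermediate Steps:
$d{\left(R \right)} = R + R^{2}$
$\left(288387 + d{\left(-544 \right)}\right) + 311512 = \left(288387 - 544 \left(1 - 544\right)\right) + 311512 = \left(288387 - -295392\right) + 311512 = \left(288387 + 295392\right) + 311512 = 583779 + 311512 = 895291$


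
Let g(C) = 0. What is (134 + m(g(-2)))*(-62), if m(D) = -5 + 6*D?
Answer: -7998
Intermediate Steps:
(134 + m(g(-2)))*(-62) = (134 + (-5 + 6*0))*(-62) = (134 + (-5 + 0))*(-62) = (134 - 5)*(-62) = 129*(-62) = -7998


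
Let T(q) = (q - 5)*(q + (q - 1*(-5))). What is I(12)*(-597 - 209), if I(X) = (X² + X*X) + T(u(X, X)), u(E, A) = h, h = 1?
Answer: -209560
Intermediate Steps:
u(E, A) = 1
T(q) = (-5 + q)*(5 + 2*q) (T(q) = (-5 + q)*(q + (q + 5)) = (-5 + q)*(q + (5 + q)) = (-5 + q)*(5 + 2*q))
I(X) = -28 + 2*X² (I(X) = (X² + X*X) + (-25 - 5*1 + 2*1²) = (X² + X²) + (-25 - 5 + 2*1) = 2*X² + (-25 - 5 + 2) = 2*X² - 28 = -28 + 2*X²)
I(12)*(-597 - 209) = (-28 + 2*12²)*(-597 - 209) = (-28 + 2*144)*(-806) = (-28 + 288)*(-806) = 260*(-806) = -209560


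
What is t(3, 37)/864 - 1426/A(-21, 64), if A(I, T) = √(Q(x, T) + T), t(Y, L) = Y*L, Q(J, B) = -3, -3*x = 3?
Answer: 37/288 - 1426*√61/61 ≈ -182.45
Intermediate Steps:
x = -1 (x = -⅓*3 = -1)
t(Y, L) = L*Y
A(I, T) = √(-3 + T)
t(3, 37)/864 - 1426/A(-21, 64) = (37*3)/864 - 1426/√(-3 + 64) = 111*(1/864) - 1426*√61/61 = 37/288 - 1426*√61/61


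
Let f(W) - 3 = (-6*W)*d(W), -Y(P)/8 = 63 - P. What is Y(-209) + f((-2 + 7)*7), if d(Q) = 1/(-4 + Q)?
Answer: -67573/31 ≈ -2179.8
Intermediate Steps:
Y(P) = -504 + 8*P (Y(P) = -8*(63 - P) = -504 + 8*P)
f(W) = 3 - 6*W/(-4 + W) (f(W) = 3 + (-6*W)/(-4 + W) = 3 - 6*W/(-4 + W))
Y(-209) + f((-2 + 7)*7) = (-504 + 8*(-209)) + 3*(-4 - (-2 + 7)*7)/(-4 + (-2 + 7)*7) = (-504 - 1672) + 3*(-4 - 5*7)/(-4 + 5*7) = -2176 + 3*(-4 - 1*35)/(-4 + 35) = -2176 + 3*(-4 - 35)/31 = -2176 + 3*(1/31)*(-39) = -2176 - 117/31 = -67573/31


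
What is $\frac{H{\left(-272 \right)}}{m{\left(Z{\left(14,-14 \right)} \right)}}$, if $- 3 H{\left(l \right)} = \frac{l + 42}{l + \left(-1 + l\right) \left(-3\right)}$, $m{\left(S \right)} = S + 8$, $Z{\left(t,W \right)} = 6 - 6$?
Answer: $\frac{115}{6564} \approx 0.01752$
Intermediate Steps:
$Z{\left(t,W \right)} = 0$
$m{\left(S \right)} = 8 + S$
$H{\left(l \right)} = - \frac{42 + l}{3 \left(3 - 2 l\right)}$ ($H{\left(l \right)} = - \frac{\left(l + 42\right) \frac{1}{l + \left(-1 + l\right) \left(-3\right)}}{3} = - \frac{\left(42 + l\right) \frac{1}{l - \left(-3 + 3 l\right)}}{3} = - \frac{\left(42 + l\right) \frac{1}{3 - 2 l}}{3} = - \frac{\frac{1}{3 - 2 l} \left(42 + l\right)}{3} = - \frac{42 + l}{3 \left(3 - 2 l\right)}$)
$\frac{H{\left(-272 \right)}}{m{\left(Z{\left(14,-14 \right)} \right)}} = \frac{\frac{1}{3} \frac{1}{-3 + 2 \left(-272\right)} \left(42 - 272\right)}{8 + 0} = \frac{\frac{1}{3} \frac{1}{-3 - 544} \left(-230\right)}{8} = \frac{1}{3} \frac{1}{-547} \left(-230\right) \frac{1}{8} = \frac{1}{3} \left(- \frac{1}{547}\right) \left(-230\right) \frac{1}{8} = \frac{230}{1641} \cdot \frac{1}{8} = \frac{115}{6564}$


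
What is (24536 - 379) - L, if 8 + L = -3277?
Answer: 27442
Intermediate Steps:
L = -3285 (L = -8 - 3277 = -3285)
(24536 - 379) - L = (24536 - 379) - 1*(-3285) = 24157 + 3285 = 27442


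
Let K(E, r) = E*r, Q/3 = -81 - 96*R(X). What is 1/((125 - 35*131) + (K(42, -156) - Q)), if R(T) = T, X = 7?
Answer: -1/8753 ≈ -0.00011425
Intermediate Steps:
Q = -2259 (Q = 3*(-81 - 96*7) = 3*(-81 - 672) = 3*(-753) = -2259)
1/((125 - 35*131) + (K(42, -156) - Q)) = 1/((125 - 35*131) + (42*(-156) - 1*(-2259))) = 1/((125 - 4585) + (-6552 + 2259)) = 1/(-4460 - 4293) = 1/(-8753) = -1/8753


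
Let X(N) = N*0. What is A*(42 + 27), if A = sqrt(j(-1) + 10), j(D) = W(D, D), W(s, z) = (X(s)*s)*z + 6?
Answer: 276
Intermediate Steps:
X(N) = 0
W(s, z) = 6 (W(s, z) = (0*s)*z + 6 = 0*z + 6 = 0 + 6 = 6)
j(D) = 6
A = 4 (A = sqrt(6 + 10) = sqrt(16) = 4)
A*(42 + 27) = 4*(42 + 27) = 4*69 = 276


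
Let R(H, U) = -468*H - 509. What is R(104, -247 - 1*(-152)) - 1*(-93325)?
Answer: 44144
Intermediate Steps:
R(H, U) = -509 - 468*H
R(104, -247 - 1*(-152)) - 1*(-93325) = (-509 - 468*104) - 1*(-93325) = (-509 - 48672) + 93325 = -49181 + 93325 = 44144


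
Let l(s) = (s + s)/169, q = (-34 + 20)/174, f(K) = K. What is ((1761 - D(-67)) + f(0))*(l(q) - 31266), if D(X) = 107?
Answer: -760350435848/14703 ≈ -5.1714e+7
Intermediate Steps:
q = -7/87 (q = -14*1/174 = -7/87 ≈ -0.080460)
l(s) = 2*s/169 (l(s) = (2*s)*(1/169) = 2*s/169)
((1761 - D(-67)) + f(0))*(l(q) - 31266) = ((1761 - 1*107) + 0)*((2/169)*(-7/87) - 31266) = ((1761 - 107) + 0)*(-14/14703 - 31266) = (1654 + 0)*(-459704012/14703) = 1654*(-459704012/14703) = -760350435848/14703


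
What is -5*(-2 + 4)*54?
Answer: -540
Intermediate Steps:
-5*(-2 + 4)*54 = -5*2*54 = -10*54 = -540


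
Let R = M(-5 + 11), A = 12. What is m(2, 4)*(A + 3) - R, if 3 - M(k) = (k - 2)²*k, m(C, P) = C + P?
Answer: 183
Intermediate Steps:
M(k) = 3 - k*(-2 + k)² (M(k) = 3 - (k - 2)²*k = 3 - (-2 + k)²*k = 3 - k*(-2 + k)²)
R = -93 (R = 3 - (-5 + 11)*(-2 + (-5 + 11))² = 3 - 1*6*(-2 + 6)² = 3 - 1*6*4² = 3 - 1*6*16 = 3 - 96 = -93)
m(2, 4)*(A + 3) - R = (2 + 4)*(12 + 3) - 1*(-93) = 6*15 + 93 = 90 + 93 = 183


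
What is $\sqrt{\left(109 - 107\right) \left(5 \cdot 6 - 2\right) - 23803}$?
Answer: $i \sqrt{23747} \approx 154.1 i$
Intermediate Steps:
$\sqrt{\left(109 - 107\right) \left(5 \cdot 6 - 2\right) - 23803} = \sqrt{2 \left(30 - 2\right) - 23803} = \sqrt{2 \cdot 28 - 23803} = \sqrt{56 - 23803} = \sqrt{-23747} = i \sqrt{23747}$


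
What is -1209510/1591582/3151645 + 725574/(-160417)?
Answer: -363955298924238753/80466794668804663 ≈ -4.5230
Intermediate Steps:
-1209510/1591582/3151645 + 725574/(-160417) = -1209510*1/1591582*(1/3151645) + 725574*(-1/160417) = -604755/795791*1/3151645 - 725574/160417 = -120951/501610145239 - 725574/160417 = -363955298924238753/80466794668804663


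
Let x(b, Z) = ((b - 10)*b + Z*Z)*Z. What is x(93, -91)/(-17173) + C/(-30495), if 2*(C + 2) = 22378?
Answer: 1133553991/13427965 ≈ 84.417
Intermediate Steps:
C = 11187 (C = -2 + (½)*22378 = -2 + 11189 = 11187)
x(b, Z) = Z*(Z² + b*(-10 + b)) (x(b, Z) = ((-10 + b)*b + Z²)*Z = (b*(-10 + b) + Z²)*Z = (Z² + b*(-10 + b))*Z = Z*(Z² + b*(-10 + b)))
x(93, -91)/(-17173) + C/(-30495) = -91*((-91)² + 93² - 10*93)/(-17173) + 11187/(-30495) = -91*(8281 + 8649 - 930)*(-1/17173) + 11187*(-1/30495) = -91*16000*(-1/17173) - 3729/10165 = -1456000*(-1/17173) - 3729/10165 = 112000/1321 - 3729/10165 = 1133553991/13427965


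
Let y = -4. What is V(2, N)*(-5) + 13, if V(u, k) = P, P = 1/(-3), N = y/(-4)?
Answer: 44/3 ≈ 14.667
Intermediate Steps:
N = 1 (N = -4/(-4) = -4*(-¼) = 1)
P = -⅓ ≈ -0.33333
V(u, k) = -⅓
V(2, N)*(-5) + 13 = -⅓*(-5) + 13 = 5/3 + 13 = 44/3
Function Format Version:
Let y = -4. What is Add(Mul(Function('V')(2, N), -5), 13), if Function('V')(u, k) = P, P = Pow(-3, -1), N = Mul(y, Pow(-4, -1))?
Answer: Rational(44, 3) ≈ 14.667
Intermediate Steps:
N = 1 (N = Mul(-4, Pow(-4, -1)) = Mul(-4, Rational(-1, 4)) = 1)
P = Rational(-1, 3) ≈ -0.33333
Function('V')(u, k) = Rational(-1, 3)
Add(Mul(Function('V')(2, N), -5), 13) = Add(Mul(Rational(-1, 3), -5), 13) = Add(Rational(5, 3), 13) = Rational(44, 3)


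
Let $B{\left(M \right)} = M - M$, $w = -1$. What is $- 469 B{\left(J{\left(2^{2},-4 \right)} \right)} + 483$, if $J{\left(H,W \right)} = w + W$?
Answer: $483$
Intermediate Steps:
$J{\left(H,W \right)} = -1 + W$
$B{\left(M \right)} = 0$
$- 469 B{\left(J{\left(2^{2},-4 \right)} \right)} + 483 = \left(-469\right) 0 + 483 = 0 + 483 = 483$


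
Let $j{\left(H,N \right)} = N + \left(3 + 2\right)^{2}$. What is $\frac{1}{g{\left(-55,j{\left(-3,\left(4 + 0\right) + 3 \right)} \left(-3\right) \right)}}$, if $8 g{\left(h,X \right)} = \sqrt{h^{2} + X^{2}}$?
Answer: $\frac{8 \sqrt{12241}}{12241} \approx 0.072307$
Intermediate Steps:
$j{\left(H,N \right)} = 25 + N$ ($j{\left(H,N \right)} = N + 5^{2} = N + 25 = 25 + N$)
$g{\left(h,X \right)} = \frac{\sqrt{X^{2} + h^{2}}}{8}$ ($g{\left(h,X \right)} = \frac{\sqrt{h^{2} + X^{2}}}{8} = \frac{\sqrt{X^{2} + h^{2}}}{8}$)
$\frac{1}{g{\left(-55,j{\left(-3,\left(4 + 0\right) + 3 \right)} \left(-3\right) \right)}} = \frac{1}{\frac{1}{8} \sqrt{\left(\left(25 + \left(\left(4 + 0\right) + 3\right)\right) \left(-3\right)\right)^{2} + \left(-55\right)^{2}}} = \frac{1}{\frac{1}{8} \sqrt{\left(\left(25 + \left(4 + 3\right)\right) \left(-3\right)\right)^{2} + 3025}} = \frac{1}{\frac{1}{8} \sqrt{\left(\left(25 + 7\right) \left(-3\right)\right)^{2} + 3025}} = \frac{1}{\frac{1}{8} \sqrt{\left(32 \left(-3\right)\right)^{2} + 3025}} = \frac{1}{\frac{1}{8} \sqrt{\left(-96\right)^{2} + 3025}} = \frac{1}{\frac{1}{8} \sqrt{9216 + 3025}} = \frac{1}{\frac{1}{8} \sqrt{12241}} = \frac{8 \sqrt{12241}}{12241}$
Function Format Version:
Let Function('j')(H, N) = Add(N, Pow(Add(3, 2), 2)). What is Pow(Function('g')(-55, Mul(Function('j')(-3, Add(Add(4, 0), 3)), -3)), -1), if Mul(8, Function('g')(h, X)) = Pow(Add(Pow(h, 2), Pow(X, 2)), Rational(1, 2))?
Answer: Mul(Rational(8, 12241), Pow(12241, Rational(1, 2))) ≈ 0.072307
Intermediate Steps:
Function('j')(H, N) = Add(25, N) (Function('j')(H, N) = Add(N, Pow(5, 2)) = Add(N, 25) = Add(25, N))
Function('g')(h, X) = Mul(Rational(1, 8), Pow(Add(Pow(X, 2), Pow(h, 2)), Rational(1, 2))) (Function('g')(h, X) = Mul(Rational(1, 8), Pow(Add(Pow(h, 2), Pow(X, 2)), Rational(1, 2))) = Mul(Rational(1, 8), Pow(Add(Pow(X, 2), Pow(h, 2)), Rational(1, 2))))
Pow(Function('g')(-55, Mul(Function('j')(-3, Add(Add(4, 0), 3)), -3)), -1) = Pow(Mul(Rational(1, 8), Pow(Add(Pow(Mul(Add(25, Add(Add(4, 0), 3)), -3), 2), Pow(-55, 2)), Rational(1, 2))), -1) = Pow(Mul(Rational(1, 8), Pow(Add(Pow(Mul(Add(25, Add(4, 3)), -3), 2), 3025), Rational(1, 2))), -1) = Pow(Mul(Rational(1, 8), Pow(Add(Pow(Mul(Add(25, 7), -3), 2), 3025), Rational(1, 2))), -1) = Pow(Mul(Rational(1, 8), Pow(Add(Pow(Mul(32, -3), 2), 3025), Rational(1, 2))), -1) = Pow(Mul(Rational(1, 8), Pow(Add(Pow(-96, 2), 3025), Rational(1, 2))), -1) = Pow(Mul(Rational(1, 8), Pow(Add(9216, 3025), Rational(1, 2))), -1) = Pow(Mul(Rational(1, 8), Pow(12241, Rational(1, 2))), -1) = Mul(Rational(8, 12241), Pow(12241, Rational(1, 2)))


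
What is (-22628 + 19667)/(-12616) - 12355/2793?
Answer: -1109779/264936 ≈ -4.1889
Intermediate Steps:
(-22628 + 19667)/(-12616) - 12355/2793 = -2961*(-1/12616) - 12355*1/2793 = 2961/12616 - 1765/399 = -1109779/264936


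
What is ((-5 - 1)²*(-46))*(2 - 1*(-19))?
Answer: -34776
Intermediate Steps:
((-5 - 1)²*(-46))*(2 - 1*(-19)) = ((-6)²*(-46))*(2 + 19) = (36*(-46))*21 = -1656*21 = -34776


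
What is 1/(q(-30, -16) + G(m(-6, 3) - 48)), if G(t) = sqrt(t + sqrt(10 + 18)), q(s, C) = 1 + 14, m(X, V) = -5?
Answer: 1/(15 + I*sqrt(53 - 2*sqrt(7))) ≈ 0.055004 - 0.025328*I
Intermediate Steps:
q(s, C) = 15
G(t) = sqrt(t + 2*sqrt(7)) (G(t) = sqrt(t + sqrt(28)) = sqrt(t + 2*sqrt(7)))
1/(q(-30, -16) + G(m(-6, 3) - 48)) = 1/(15 + sqrt((-5 - 48) + 2*sqrt(7))) = 1/(15 + sqrt(-53 + 2*sqrt(7)))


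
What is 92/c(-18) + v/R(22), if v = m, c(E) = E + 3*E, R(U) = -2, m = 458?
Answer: -4145/18 ≈ -230.28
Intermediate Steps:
c(E) = 4*E
v = 458
92/c(-18) + v/R(22) = 92/((4*(-18))) + 458/(-2) = 92/(-72) + 458*(-½) = 92*(-1/72) - 229 = -23/18 - 229 = -4145/18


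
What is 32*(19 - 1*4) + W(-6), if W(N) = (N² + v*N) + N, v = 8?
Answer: 462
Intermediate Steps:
W(N) = N² + 9*N (W(N) = (N² + 8*N) + N = N² + 9*N)
32*(19 - 1*4) + W(-6) = 32*(19 - 1*4) - 6*(9 - 6) = 32*(19 - 4) - 6*3 = 32*15 - 18 = 480 - 18 = 462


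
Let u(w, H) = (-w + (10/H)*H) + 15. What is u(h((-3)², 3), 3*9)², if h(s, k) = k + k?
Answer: 361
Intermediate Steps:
h(s, k) = 2*k
u(w, H) = 25 - w (u(w, H) = (-w + 10) + 15 = (10 - w) + 15 = 25 - w)
u(h((-3)², 3), 3*9)² = (25 - 2*3)² = (25 - 1*6)² = (25 - 6)² = 19² = 361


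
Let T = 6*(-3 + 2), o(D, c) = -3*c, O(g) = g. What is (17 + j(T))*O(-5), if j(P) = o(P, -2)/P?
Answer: -80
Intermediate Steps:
T = -6 (T = 6*(-1) = -6)
j(P) = 6/P (j(P) = (-3*(-2))/P = 6/P)
(17 + j(T))*O(-5) = (17 + 6/(-6))*(-5) = (17 + 6*(-⅙))*(-5) = (17 - 1)*(-5) = 16*(-5) = -80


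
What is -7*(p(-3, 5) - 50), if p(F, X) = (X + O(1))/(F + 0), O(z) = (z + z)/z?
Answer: 1099/3 ≈ 366.33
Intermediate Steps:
O(z) = 2 (O(z) = (2*z)/z = 2)
p(F, X) = (2 + X)/F (p(F, X) = (X + 2)/(F + 0) = (2 + X)/F)
-7*(p(-3, 5) - 50) = -7*((2 + 5)/(-3) - 50) = -7*(-1/3*7 - 50) = -7*(-7/3 - 50) = -7*(-157/3) = 1099/3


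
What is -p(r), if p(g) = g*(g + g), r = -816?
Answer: -1331712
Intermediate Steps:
p(g) = 2*g**2 (p(g) = g*(2*g) = 2*g**2)
-p(r) = -2*(-816)**2 = -2*665856 = -1*1331712 = -1331712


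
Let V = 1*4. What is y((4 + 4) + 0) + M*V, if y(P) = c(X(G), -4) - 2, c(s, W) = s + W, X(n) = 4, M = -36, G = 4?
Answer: -146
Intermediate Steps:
V = 4
c(s, W) = W + s
y(P) = -2 (y(P) = (-4 + 4) - 2 = 0 - 2 = -2)
y((4 + 4) + 0) + M*V = -2 - 36*4 = -2 - 144 = -146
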